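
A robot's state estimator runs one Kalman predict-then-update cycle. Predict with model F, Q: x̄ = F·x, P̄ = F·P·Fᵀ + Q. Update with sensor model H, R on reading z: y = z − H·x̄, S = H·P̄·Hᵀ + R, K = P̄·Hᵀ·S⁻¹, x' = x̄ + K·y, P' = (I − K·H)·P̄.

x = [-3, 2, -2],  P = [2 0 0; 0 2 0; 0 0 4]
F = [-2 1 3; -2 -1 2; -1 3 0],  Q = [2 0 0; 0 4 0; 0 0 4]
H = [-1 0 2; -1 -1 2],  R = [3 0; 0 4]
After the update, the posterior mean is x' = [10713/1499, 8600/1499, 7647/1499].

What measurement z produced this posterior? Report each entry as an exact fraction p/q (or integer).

z = [3, -3]

x̄ = F·x = [2, 0, 9]
P̄ = F·P·Fᵀ + Q = [48 30 10; 30 30 -2; 10 -2 24]
S = H·P̄·Hᵀ + R = [107 138; 138 206]
K = P̄·Hᵀ·S⁻¹ = [1118/1499 -1171/1499; 914/1499 -1078/1499; 1154/1499 -482/1499]
x' − x̄ = [7715/1499, 8600/1499, -5844/1499] = K·y
y = (KᵀK)⁻¹·Kᵀ·(x' − x̄) = [-13, -19]
z = y + H·x̄ = [-13, -19] + [16, 16] = [3, -3]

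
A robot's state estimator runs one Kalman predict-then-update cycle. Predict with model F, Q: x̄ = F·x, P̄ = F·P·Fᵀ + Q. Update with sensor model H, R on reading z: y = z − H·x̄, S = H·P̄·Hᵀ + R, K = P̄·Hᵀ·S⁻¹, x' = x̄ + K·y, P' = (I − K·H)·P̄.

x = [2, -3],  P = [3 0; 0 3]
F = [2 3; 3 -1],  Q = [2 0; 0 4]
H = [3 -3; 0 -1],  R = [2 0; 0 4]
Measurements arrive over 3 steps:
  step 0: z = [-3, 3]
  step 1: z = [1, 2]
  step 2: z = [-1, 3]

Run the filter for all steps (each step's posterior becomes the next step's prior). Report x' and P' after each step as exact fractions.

step 0: x' = [-43148/13945, -5763/2789], P' = [50222/13945 9468/2789; 9468/2789 9508/2789]
step 1: x' = [-23306302/9828877, -26417862/9828877], P' = [32578765/9828877 30193926/9828877; 30193926/9828877 29975112/9828877]
step 2: x' = [-37069664516/12551604775, -32094701109/12551604775], P' = [41569105113/12551604775 38533238862/12551604775; 38533238862/12551604775 38262101288/12551604775]

step 0: x̄ = F·x = [-5, 9]
step 0: P̄ = F·P·Fᵀ + Q = [41 9; 9 34]
step 0: y = z − H·x̄ = [39, 12]
step 0: S = H·P̄·Hᵀ + R = [515 75; 75 38]
step 0: K = P̄·Hᵀ·S⁻¹ = [4323/13945 -2367/2789; -60/2789 -2377/2789]
step 0: x' = x̄ + K·y = [-43148/13945, -5763/2789]
step 0: P' = (I − K·H)·P̄ = [50222/13945 9468/2789; 9468/2789 9508/2789]
step 1: x̄ = F·x = [-172741/13945, -100629/13945]
step 1: P̄ = F·P·Fᵀ + Q = [1224718/13945 490092/13945; 490092/13945 271278/13945]
step 1: y = z − H·x̄ = [230281/13945, -72739/13945]
step 1: S = H·P̄·Hᵀ + R = [4670198/13945 -656442/13945; -656442/13945 327058/13945]
step 1: K = P̄·Hᵀ·S⁻¹ = [7154517/19657754 -15096963/19657754; 328221/9828877 -7493778/9828877]
step 1: x' = x̄ + K·y = [-23306302/9828877, -26417862/9828877]
step 1: P' = (I − K·H)·P̄ = [32578765/9828877 30193926/9828877; 30193926/9828877 29975112/9828877]
step 2: x̄ = F·x = [-125866190/9828877, -43501044/9828877]
step 2: P̄ = F·P·Fᵀ + Q = [782075934/9828877 316904736/9828877; 316904736/9828877 181335949/9828877]
step 2: y = z − H·x̄ = [237266561/9828877, -14014413/9828877]
step 2: S = H·P̄·Hᵀ + R = [2986079453/9828877 -406706361/9828877; -406706361/9828877 220651457/9828877]
step 2: K = P̄·Hᵀ·S⁻¹ = [9107598753/25103209550 -19266619431/25103209550; 406706361/12551604775 -9565525322/12551604775]
step 2: x' = x̄ + K·y = [-37069664516/12551604775, -32094701109/12551604775]
step 2: P' = (I − K·H)·P̄ = [41569105113/12551604775 38533238862/12551604775; 38533238862/12551604775 38262101288/12551604775]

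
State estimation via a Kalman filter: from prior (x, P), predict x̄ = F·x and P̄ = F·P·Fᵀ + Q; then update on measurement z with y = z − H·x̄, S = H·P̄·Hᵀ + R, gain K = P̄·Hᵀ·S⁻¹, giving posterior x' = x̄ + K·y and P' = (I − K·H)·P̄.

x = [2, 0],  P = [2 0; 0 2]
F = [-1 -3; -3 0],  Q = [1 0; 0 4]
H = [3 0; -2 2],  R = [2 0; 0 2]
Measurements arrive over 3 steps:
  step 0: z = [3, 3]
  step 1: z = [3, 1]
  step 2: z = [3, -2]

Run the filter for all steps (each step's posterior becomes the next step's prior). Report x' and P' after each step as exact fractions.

step 0: x̄ = F·x = [-2, -6]
step 0: P̄ = F·P·Fᵀ + Q = [21 6; 6 22]
step 0: y = z − H·x̄ = [9, 11]
step 0: S = H·P̄·Hᵀ + R = [191 -90; -90 126]
step 0: K = P̄·Hᵀ·S⁻¹ = [291/887 -10/2661; 286/887 3866/7983]
step 0: x' = x̄ + K·y = [2425/2661, 17794/7983]
step 0: P' = (I − K·H)·P̄ = [194/887 572/2661; 572/2661 5582/7983]
step 1: x̄ = F·x = [-20219/2661, -2425/887]
step 1: P̄ = F·P·Fᵀ + Q = [7807/887 2298/887; 2298/887 5294/887]
step 1: y = z − H·x̄ = [22880/887, -23227/2661]
step 1: S = H·P̄·Hᵀ + R = [72037/887 -33054/887; -33054/887 35794/887]
step 1: K = P̄·Hᵀ·S⁻¹ = [267273/837613 -1574/119659; 250746/837613 53110/119659]
step 1: x' = x̄ + K·y = [626019/837613, 2798725/2512839]
step 1: P' = (I − K·H)·P̄ = [178182/837613 167164/837613; 167164/837613 538934/837613]
step 2: x̄ = F·x = [-3424744/837613, -1878057/837613]
step 2: P̄ = F·P·Fᵀ + Q = [6869185/837613 2039022/837613; 2039022/837613 4954090/837613]
step 2: y = z − H·x̄ = [12787071/837613, -4768600/837613]
step 2: S = H·P̄·Hᵀ + R = [63497891/837613 -28980978/837613; -28980978/837613 32656150/837613]
step 2: K = P̄·Hᵀ·S⁻¹ = [234593847/736437691 -9660326/736437691; 220103358/736437691 326809574/736437691]
step 2: x' = x̄ + K·y = [625257541/736437691, -151643813/736437691]
step 2: P' = (I − K·H)·P̄ = [156395898/736437691 146735572/736437691; 146735572/736437691 473545146/736437691]

step 0: x' = [2425/2661, 17794/7983], P' = [194/887 572/2661; 572/2661 5582/7983]
step 1: x' = [626019/837613, 2798725/2512839], P' = [178182/837613 167164/837613; 167164/837613 538934/837613]
step 2: x' = [625257541/736437691, -151643813/736437691], P' = [156395898/736437691 146735572/736437691; 146735572/736437691 473545146/736437691]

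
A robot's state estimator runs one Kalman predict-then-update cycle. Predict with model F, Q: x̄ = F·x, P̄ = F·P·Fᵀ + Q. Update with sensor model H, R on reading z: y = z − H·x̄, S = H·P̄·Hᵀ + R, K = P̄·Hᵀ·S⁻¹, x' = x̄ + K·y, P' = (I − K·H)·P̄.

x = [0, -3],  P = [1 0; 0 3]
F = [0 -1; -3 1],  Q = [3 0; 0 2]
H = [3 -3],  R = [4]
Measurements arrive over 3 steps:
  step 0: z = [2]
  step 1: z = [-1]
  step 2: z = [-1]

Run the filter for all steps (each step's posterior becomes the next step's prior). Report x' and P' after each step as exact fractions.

step 0: x̄ = F·x = [3, -3]
step 0: P̄ = F·P·Fᵀ + Q = [6 -3; -3 14]
step 0: y = z − H·x̄ = [-16]
step 0: S = H·P̄·Hᵀ + R = [238]
step 0: K = P̄·Hᵀ·S⁻¹ = [27/238; -3/14]
step 0: x' = x̄ + K·y = [141/119, 3/7]
step 0: P' = (I − K·H)·P̄ = [699/238 39/14; 39/14 43/14]
step 1: x̄ = F·x = [-3/7, -372/119]
step 1: P̄ = F·P·Fᵀ + Q = [85/14 37/7; 37/7 1760/119]
step 1: y = z − H·x̄ = [-1082/119]
step 1: S = H·P̄·Hᵀ + R = [22993/238]
step 1: K = P̄·Hᵀ·S⁻¹ = [561/22993; -6786/22993]
step 1: x' = x̄ + K·y = [-14955/22993, -10176/22993]
step 1: P' = (I − K·H)·P̄ = [138278/22993 137530/22993; 137530/22993 146578/22993]
step 2: x̄ = F·x = [10176/22993, 34689/22993]
step 2: P̄ = F·P·Fᵀ + Q = [215557/22993 266012/22993; 266012/22993 611886/22993]
step 2: y = z − H·x̄ = [50546/22993]
step 2: S = H·P̄·Hᵀ + R = [2750743/22993]
step 2: K = P̄·Hᵀ·S⁻¹ = [-151365/2750743; -1037622/2750743]
step 2: x' = x̄ + K·y = [884646/2750743, 1868955/2750743]
step 2: P' = (I − K·H)·P̄ = [24791482/2750743 24993302/2750743; 24993302/2750743 26376798/2750743]

step 0: x' = [141/119, 3/7], P' = [699/238 39/14; 39/14 43/14]
step 1: x' = [-14955/22993, -10176/22993], P' = [138278/22993 137530/22993; 137530/22993 146578/22993]
step 2: x' = [884646/2750743, 1868955/2750743], P' = [24791482/2750743 24993302/2750743; 24993302/2750743 26376798/2750743]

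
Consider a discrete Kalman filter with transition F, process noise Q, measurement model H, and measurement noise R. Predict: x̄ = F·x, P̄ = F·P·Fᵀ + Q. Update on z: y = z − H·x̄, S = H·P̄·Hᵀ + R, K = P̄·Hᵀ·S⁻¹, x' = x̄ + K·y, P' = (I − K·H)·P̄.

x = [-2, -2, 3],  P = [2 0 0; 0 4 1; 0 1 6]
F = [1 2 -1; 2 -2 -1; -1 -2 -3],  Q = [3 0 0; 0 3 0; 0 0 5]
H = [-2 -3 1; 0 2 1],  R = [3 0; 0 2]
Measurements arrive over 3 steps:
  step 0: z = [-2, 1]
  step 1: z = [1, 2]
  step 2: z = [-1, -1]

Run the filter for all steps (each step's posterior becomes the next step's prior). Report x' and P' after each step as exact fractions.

step 0: x̄ = F·x = [-9, -3, -3]
step 0: P̄ = F·P·Fᵀ + Q = [23 -6 -4; -6 37 38; -4 38 89]
step 0: y = z − H·x̄ = [-26, 10]
step 0: S = H·P̄·Hᵀ + R = [233 -139; -139 391]
step 0: K = P̄·Hᵀ·S⁻¹ = [-7368/35891 -4088/35891; -8283/71782 17617/71782; 8144/35891 18041/35891]
step 0: x' = x̄ + K·y = [-172331/35891, 88091/35891, -139007/35891]
step 0: P' = (I − K·H)·P̄ = [524309/35891 -206938/35891 405700/35891; -206938/35891 177567/71782 -159950/35891; 405700/35891 -159950/35891 355982/35891]
step 1: x̄ = F·x = [142858/35891, -381837/35891, 413170/35891]
step 1: P̄ = F·P·Fᵀ + Q = [343746/35891 -581510/35891 844655/35891; -581510/35891 2308929/35891 -2519762/35891; 844655/35891 -2519762/35891 3949784/35891]
step 1: y = z − H·x̄ = [-1237074/35891, 422286/35891]
step 1: S = H·P̄·Hᵀ + R = [30974634/35891 -6747298/35891; -6747298/35891 3178234/35891]
step 1: K = P̄·Hᵀ·S⁻¹ = [13568589/184303184 10343993/184303184; -169548279/737212736 126721421/737212736; 83087315/184303184 113198815/184303184]
step 1: x' = x̄ + K·y = [96904231/46075796, -127041945/184303184, 147430165/46075796]
step 1: P' = (I − K·H)·P̄ = [284495813/46075796 -459196857/184303184 234770425/46075796; -459196857/184303184 887132507/737212736 -380205543/184303184; 234770425/46075796 -380205543/184303184 246702179/46075796]
step 2: x̄ = F·x = [-228093813/92151592, 219798539/92151592, -951347507/92151592]
step 2: P̄ = F·P·Fᵀ + Q = [1370705371/184303184 -1359996101/184303184 2414756589/184303184; -1359996101/184303184 5375209667/184303184 -5247066979/184303184; 2414756589/184303184 -5247066979/184303184 11063146379/184303184]
step 2: y = z − H·x̄ = [531201953/46075796, 419598837/92151592]
step 2: S = H·P̄·Hᵀ + R = [17744796681/46075796 -7665286709/92151592; -7665286709/92151592 11944323499/184303184]
step 2: K = P̄·Hᵀ·S⁻¹ = [435712497648/6649607166881 389308403689/6649607166881; -1502137702971/6649607166881 1135811410623/6649607166881; 2942953112270/6649607166881 4094067598739/6649607166881]
step 2: x' = x̄ + K·y = [-9663188898891/6649607166881, 3714337611952/6649607166881, -16078032770837/6649607166881]
step 2: P' = (I − K·H)·P̄ = [41226137747712/6649607166881 -16596159236198/6649607166881 33970935279774/6649607166881; -16596159236198/6649607166881 7994070880511/6649607166881 -13716518939776/6649607166881; 33970935279774/6649607166881 -13716518939776/6649607166881 35621173077030/6649607166881]

step 0: x' = [-172331/35891, 88091/35891, -139007/35891], P' = [524309/35891 -206938/35891 405700/35891; -206938/35891 177567/71782 -159950/35891; 405700/35891 -159950/35891 355982/35891]
step 1: x' = [96904231/46075796, -127041945/184303184, 147430165/46075796], P' = [284495813/46075796 -459196857/184303184 234770425/46075796; -459196857/184303184 887132507/737212736 -380205543/184303184; 234770425/46075796 -380205543/184303184 246702179/46075796]
step 2: x' = [-9663188898891/6649607166881, 3714337611952/6649607166881, -16078032770837/6649607166881], P' = [41226137747712/6649607166881 -16596159236198/6649607166881 33970935279774/6649607166881; -16596159236198/6649607166881 7994070880511/6649607166881 -13716518939776/6649607166881; 33970935279774/6649607166881 -13716518939776/6649607166881 35621173077030/6649607166881]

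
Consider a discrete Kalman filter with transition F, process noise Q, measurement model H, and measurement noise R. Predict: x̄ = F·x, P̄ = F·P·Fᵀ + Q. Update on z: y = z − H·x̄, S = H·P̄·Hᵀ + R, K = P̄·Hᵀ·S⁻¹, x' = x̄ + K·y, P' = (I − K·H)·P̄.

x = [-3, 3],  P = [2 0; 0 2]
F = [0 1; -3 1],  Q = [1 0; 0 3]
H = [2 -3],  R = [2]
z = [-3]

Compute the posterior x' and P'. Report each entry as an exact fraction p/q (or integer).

x̄ = F·x = [3, 12]
P̄ = F·P·Fᵀ + Q = [3 2; 2 23]
y = z − H·x̄ = [27]
S = H·P̄·Hᵀ + R = [197]
K = P̄·Hᵀ·S⁻¹ = [0; -65/197]
x' = x̄ + K·y = [3, 609/197]
P' = (I − K·H)·P̄ = [3 2; 2 306/197]

x' = [3, 609/197]
P' = [3 2; 2 306/197]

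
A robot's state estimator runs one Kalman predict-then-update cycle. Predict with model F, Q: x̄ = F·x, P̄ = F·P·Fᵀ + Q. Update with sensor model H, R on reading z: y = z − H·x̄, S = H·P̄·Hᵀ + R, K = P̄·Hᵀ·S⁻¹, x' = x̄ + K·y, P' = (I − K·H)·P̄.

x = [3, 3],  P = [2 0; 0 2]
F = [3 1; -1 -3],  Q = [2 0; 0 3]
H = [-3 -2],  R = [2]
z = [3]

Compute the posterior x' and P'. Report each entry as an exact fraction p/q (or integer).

x̄ = F·x = [12, -12]
P̄ = F·P·Fᵀ + Q = [22 -12; -12 23]
y = z − H·x̄ = [15]
S = H·P̄·Hᵀ + R = [148]
K = P̄·Hᵀ·S⁻¹ = [-21/74; -5/74]
x' = x̄ + K·y = [573/74, -963/74]
P' = (I − K·H)·P̄ = [373/37 -549/37; -549/37 826/37]

x' = [573/74, -963/74]
P' = [373/37 -549/37; -549/37 826/37]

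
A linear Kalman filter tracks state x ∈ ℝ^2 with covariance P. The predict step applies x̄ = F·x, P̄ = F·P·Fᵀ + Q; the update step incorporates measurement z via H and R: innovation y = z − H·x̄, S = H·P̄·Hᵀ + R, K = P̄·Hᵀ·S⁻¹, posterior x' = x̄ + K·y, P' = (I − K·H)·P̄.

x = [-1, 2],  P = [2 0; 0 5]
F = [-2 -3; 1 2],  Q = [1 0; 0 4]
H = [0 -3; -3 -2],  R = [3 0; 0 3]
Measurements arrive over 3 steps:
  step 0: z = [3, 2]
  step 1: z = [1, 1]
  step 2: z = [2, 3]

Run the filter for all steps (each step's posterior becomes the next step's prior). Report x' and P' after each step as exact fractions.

step 0: x̄ = F·x = [-4, 3]
step 0: P̄ = F·P·Fᵀ + Q = [54 -34; -34 26]
step 0: y = z − H·x̄ = [12, -4]
step 0: S = H·P̄·Hᵀ + R = [237 -150; -150 185]
step 0: K = P̄·Hᵀ·S⁻¹ = [318/1423 -2326/7115; -462/1423 10/1423]
step 0: x' = x̄ + K·y = [-76/7115, -1315/1423]
step 0: P' = (I − K·H)·P̄ = [3386/7115 -318/1423; -318/1423 462/1423]
step 1: x̄ = F·x = [19877/7115, -13226/7115]
step 1: P̄ = F·P·Fᵀ + Q = [22369/7115 -9502/7115; -9502/7115 34726/7115]
step 1: y = z − H·x̄ = [-32563/7115, 40294/7115]
step 1: S = H·P̄·Hᵀ + R = [333879/7115 122838/7115; 122838/7115 247546/7115]
step 1: K = P̄·Hᵀ·S⁻¹ = [303711/1582601 -916477/3165202; -486276/1582601 -20473/1582601]
step 1: x' = x̄ + K·y = [436171/1582601, -832300/1582601]
step 1: P' = (I − K·H)·P̄ = [1321425/3165202 -303711/1582601; -303711/1582601 486276/1582601]
step 2: x̄ = F·x = [1624558/1582601, -1228429/1582601]
step 2: P̄ = F·P·Fᵀ + Q = [4957403/1582601 -2113104/1582601; -2113104/1582601 15442753/3165202]
step 2: y = z − H·x̄ = [-520085/1582601, 7164619/1582601]
step 2: S = H·P̄·Hᵀ + R = [148480383/3165202 27310323/1582601; 27310323/1582601 54892688/1582601]
step 2: K = P̄·Hᵀ·S⁻¹ = [134531193/701248541 -405867645/1402497082; -215451951/701248541 -9103441/701248541]
step 2: x' = x̄ + K·y = [-486151909/1402497082, -514724433/701248541]
step 2: P' = (I − K·H)·P̄ = [585242569/1402497082 -134531193/701248541; -134531193/701248541 215451951/701248541]

step 0: x' = [-76/7115, -1315/1423], P' = [3386/7115 -318/1423; -318/1423 462/1423]
step 1: x' = [436171/1582601, -832300/1582601], P' = [1321425/3165202 -303711/1582601; -303711/1582601 486276/1582601]
step 2: x' = [-486151909/1402497082, -514724433/701248541], P' = [585242569/1402497082 -134531193/701248541; -134531193/701248541 215451951/701248541]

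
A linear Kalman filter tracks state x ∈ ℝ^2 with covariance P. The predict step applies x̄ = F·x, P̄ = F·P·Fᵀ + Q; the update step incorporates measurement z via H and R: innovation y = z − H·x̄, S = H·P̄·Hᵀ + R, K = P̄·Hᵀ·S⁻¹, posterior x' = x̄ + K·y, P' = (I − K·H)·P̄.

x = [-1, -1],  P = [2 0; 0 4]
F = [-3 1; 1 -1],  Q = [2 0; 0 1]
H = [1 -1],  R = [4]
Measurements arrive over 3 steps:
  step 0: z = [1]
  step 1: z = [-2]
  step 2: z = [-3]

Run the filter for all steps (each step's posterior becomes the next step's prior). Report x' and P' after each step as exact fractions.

step 0: x̄ = F·x = [2, 0]
step 0: P̄ = F·P·Fᵀ + Q = [24 -10; -10 7]
step 0: y = z − H·x̄ = [-1]
step 0: S = H·P̄·Hᵀ + R = [55]
step 0: K = P̄·Hᵀ·S⁻¹ = [34/55; -17/55]
step 0: x' = x̄ + K·y = [76/55, 17/55]
step 0: P' = (I − K·H)·P̄ = [164/55 28/55; 28/55 96/55]
step 1: x̄ = F·x = [-211/55, 59/55]
step 1: P̄ = F·P·Fᵀ + Q = [1514/55 -476/55; -476/55 259/55]
step 1: y = z − H·x̄ = [32/11]
step 1: S = H·P̄·Hᵀ + R = [589/11]
step 1: K = P̄·Hᵀ·S⁻¹ = [398/589; -147/589]
step 1: x' = x̄ + K·y = [-5509/2945, 1021/2945]
step 1: P' = (I − K·H)·P̄ = [9066/2945 1106/2945; 1106/2945 4046/2945]
step 2: x̄ = F·x = [17548/2945, -1306/589]
step 2: P̄ = F·P·Fᵀ + Q = [84894/2945 -5364/589; -5364/589 2769/589]
step 2: y = z − H·x̄ = [-32913/2945]
step 2: S = H·P̄·Hᵀ + R = [164159/2945]
step 2: K = P̄·Hᵀ·S⁻¹ = [111714/164159; -40665/164159]
step 2: x' = x̄ + K·y = [-270350/164159, 90475/164159]
step 2: P' = (I − K·H)·P̄ = [494430/164159 47574/164159; 47574/164159 210234/164159]

step 0: x' = [76/55, 17/55], P' = [164/55 28/55; 28/55 96/55]
step 1: x' = [-5509/2945, 1021/2945], P' = [9066/2945 1106/2945; 1106/2945 4046/2945]
step 2: x' = [-270350/164159, 90475/164159], P' = [494430/164159 47574/164159; 47574/164159 210234/164159]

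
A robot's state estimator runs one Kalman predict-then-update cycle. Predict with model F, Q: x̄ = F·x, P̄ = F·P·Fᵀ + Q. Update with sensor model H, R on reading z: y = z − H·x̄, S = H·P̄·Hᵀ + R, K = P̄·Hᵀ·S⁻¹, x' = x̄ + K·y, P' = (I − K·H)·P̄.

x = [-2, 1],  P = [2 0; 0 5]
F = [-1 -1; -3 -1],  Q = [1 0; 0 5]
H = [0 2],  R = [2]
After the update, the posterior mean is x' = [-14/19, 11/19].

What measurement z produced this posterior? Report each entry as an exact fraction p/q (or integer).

z = [1]

x̄ = F·x = [1, 5]
P̄ = F·P·Fᵀ + Q = [8 11; 11 28]
S = H·P̄·Hᵀ + R = [114]
K = P̄·Hᵀ·S⁻¹ = [11/57; 28/57]
x' − x̄ = [-33/19, -84/19] = K·y
y = (KᵀK)⁻¹·Kᵀ·(x' − x̄) = [-9]
z = y + H·x̄ = [-9] + [10] = [1]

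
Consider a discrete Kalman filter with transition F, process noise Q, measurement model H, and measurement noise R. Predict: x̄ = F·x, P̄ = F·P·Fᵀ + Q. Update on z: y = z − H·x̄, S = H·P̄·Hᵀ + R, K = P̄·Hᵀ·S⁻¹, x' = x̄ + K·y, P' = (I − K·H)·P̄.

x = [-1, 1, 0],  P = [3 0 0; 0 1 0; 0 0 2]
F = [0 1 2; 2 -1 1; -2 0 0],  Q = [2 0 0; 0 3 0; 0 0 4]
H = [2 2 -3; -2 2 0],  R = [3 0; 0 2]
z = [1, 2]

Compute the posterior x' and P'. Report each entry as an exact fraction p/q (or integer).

x' = [-9947/15257, 195/803, -9230/15257]
P' = [31011/15257 1377/803 36000/15257; 1377/803 1512/803 1812/803; 36000/15257 1812/803 49136/15257]

x̄ = F·x = [1, -3, 2]
P̄ = F·P·Fᵀ + Q = [11 3 0; 3 18 -12; 0 -12 16]
y = z − H·x̄ = [11, 10]
S = H·P̄·Hᵀ + R = [431 100; 100 94]
K = P̄·Hᵀ·S⁻¹ = [2116/15257 -4848/15257; 114/803 135/803; -2184/15257 -1572/15257]
x' = x̄ + K·y = [-9947/15257, 195/803, -9230/15257]
P' = (I − K·H)·P̄ = [31011/15257 1377/803 36000/15257; 1377/803 1512/803 1812/803; 36000/15257 1812/803 49136/15257]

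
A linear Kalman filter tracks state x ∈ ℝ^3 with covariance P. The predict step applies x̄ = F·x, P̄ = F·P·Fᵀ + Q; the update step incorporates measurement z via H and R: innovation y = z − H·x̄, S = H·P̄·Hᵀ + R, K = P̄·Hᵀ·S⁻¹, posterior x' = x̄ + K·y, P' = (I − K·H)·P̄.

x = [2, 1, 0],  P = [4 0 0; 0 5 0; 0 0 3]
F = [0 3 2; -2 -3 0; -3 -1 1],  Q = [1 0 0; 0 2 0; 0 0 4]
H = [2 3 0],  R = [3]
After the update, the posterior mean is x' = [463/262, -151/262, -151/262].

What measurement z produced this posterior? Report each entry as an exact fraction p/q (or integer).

x̄ = F·x = [3, -7, -7]
P̄ = F·P·Fᵀ + Q = [58 -45 -9; -45 63 39; -9 39 48]
S = H·P̄·Hᵀ + R = [262]
K = P̄·Hᵀ·S⁻¹ = [-19/262; 99/262; 99/262]
x' − x̄ = [-323/262, 1683/262, 1683/262] = K·y
y = (KᵀK)⁻¹·Kᵀ·(x' − x̄) = [17]
z = y + H·x̄ = [17] + [-15] = [2]

z = [2]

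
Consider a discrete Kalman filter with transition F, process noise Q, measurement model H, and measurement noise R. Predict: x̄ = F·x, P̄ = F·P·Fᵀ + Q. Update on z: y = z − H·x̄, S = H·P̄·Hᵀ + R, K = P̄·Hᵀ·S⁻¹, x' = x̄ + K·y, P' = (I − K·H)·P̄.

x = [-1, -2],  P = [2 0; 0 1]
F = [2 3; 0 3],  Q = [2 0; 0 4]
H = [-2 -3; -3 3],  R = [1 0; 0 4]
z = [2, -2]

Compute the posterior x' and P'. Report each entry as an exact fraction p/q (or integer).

x' = [-528/9671, -6426/9671]
P' = [3773/19342 -1227/19342; -1227/19342 2101/19342]

x̄ = F·x = [-8, -6]
P̄ = F·P·Fᵀ + Q = [19 9; 9 13]
y = z − H·x̄ = [-32, -8]
S = H·P̄·Hᵀ + R = [302 24; 24 130]
K = P̄·Hᵀ·S⁻¹ = [-3865/19342 -1875/9671; -3849/19342 1248/9671]
x' = x̄ + K·y = [-528/9671, -6426/9671]
P' = (I − K·H)·P̄ = [3773/19342 -1227/19342; -1227/19342 2101/19342]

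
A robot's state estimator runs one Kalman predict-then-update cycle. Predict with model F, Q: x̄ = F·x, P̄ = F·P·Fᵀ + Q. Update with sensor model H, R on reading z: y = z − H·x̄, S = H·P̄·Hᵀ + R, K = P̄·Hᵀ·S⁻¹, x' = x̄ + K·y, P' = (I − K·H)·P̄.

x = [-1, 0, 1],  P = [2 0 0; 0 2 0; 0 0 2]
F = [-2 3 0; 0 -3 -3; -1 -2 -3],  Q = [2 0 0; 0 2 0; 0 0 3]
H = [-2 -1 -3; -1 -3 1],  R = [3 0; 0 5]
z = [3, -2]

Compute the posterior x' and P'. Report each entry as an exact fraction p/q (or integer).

x̄ = F·x = [2, -3, -2]
P̄ = F·P·Fᵀ + Q = [28 -18 -8; -18 38 30; -8 30 31]
y = z − H·x̄ = [-2, -7]
S = H·P̄·Hᵀ + R = [444 183; 183 134]
K = P̄·Hᵀ·S⁻¹ = [-5170/26007 3518/8669; -250/26007 -4156/8669; -5005/26007 -1021/8669]
x' = x̄ + K·y = [-11524/26007, 9755/26007, -20563/26007]
P' = (I − K·H)·P̄ = [465844/26007 -247202/26007 -222992/26007; -247202/26007 142378/26007 117592/26007; -222992/26007 117592/26007 114469/26007]

x' = [-11524/26007, 9755/26007, -20563/26007]
P' = [465844/26007 -247202/26007 -222992/26007; -247202/26007 142378/26007 117592/26007; -222992/26007 117592/26007 114469/26007]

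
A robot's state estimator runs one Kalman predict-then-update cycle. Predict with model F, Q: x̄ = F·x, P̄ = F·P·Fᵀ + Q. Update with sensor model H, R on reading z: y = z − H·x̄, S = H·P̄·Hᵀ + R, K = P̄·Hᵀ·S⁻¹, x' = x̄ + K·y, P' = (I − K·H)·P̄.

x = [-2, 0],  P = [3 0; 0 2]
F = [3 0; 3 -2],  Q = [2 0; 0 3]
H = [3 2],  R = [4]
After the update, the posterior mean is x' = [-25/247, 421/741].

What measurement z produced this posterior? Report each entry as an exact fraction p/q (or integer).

z = [1]

x̄ = F·x = [-6, -6]
P̄ = F·P·Fᵀ + Q = [29 27; 27 38]
S = H·P̄·Hᵀ + R = [741]
K = P̄·Hᵀ·S⁻¹ = [47/247; 157/741]
x' − x̄ = [1457/247, 4867/741] = K·y
y = (KᵀK)⁻¹·Kᵀ·(x' − x̄) = [31]
z = y + H·x̄ = [31] + [-30] = [1]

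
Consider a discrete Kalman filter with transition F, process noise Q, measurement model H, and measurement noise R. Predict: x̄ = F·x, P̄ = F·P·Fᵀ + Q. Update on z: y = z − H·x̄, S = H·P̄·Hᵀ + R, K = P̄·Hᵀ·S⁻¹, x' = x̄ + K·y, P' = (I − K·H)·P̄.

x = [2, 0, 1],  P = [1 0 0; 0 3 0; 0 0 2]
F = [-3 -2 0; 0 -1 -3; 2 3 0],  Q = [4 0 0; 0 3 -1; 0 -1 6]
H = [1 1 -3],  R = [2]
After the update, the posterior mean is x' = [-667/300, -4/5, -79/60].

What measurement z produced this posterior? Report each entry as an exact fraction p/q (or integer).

z = [1]

x̄ = F·x = [-6, -3, 4]
P̄ = F·P·Fᵀ + Q = [25 6 -24; 6 24 -10; -24 -10 37]
S = H·P̄·Hᵀ + R = [600]
K = P̄·Hᵀ·S⁻¹ = [103/600; 1/10; -29/120]
x' − x̄ = [1133/300, 11/5, -319/60] = K·y
y = (KᵀK)⁻¹·Kᵀ·(x' − x̄) = [22]
z = y + H·x̄ = [22] + [-21] = [1]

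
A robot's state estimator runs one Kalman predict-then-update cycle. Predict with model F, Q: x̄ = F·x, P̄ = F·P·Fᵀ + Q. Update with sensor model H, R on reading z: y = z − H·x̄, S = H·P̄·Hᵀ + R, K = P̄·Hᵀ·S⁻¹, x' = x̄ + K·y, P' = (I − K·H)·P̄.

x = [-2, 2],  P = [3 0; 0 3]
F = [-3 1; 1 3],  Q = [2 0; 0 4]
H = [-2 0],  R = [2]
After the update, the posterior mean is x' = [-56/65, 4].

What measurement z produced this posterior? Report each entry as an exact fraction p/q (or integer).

z = [2]

x̄ = F·x = [8, 4]
P̄ = F·P·Fᵀ + Q = [32 0; 0 34]
S = H·P̄·Hᵀ + R = [130]
K = P̄·Hᵀ·S⁻¹ = [-32/65; 0]
x' − x̄ = [-576/65, 0] = K·y
y = (KᵀK)⁻¹·Kᵀ·(x' − x̄) = [18]
z = y + H·x̄ = [18] + [-16] = [2]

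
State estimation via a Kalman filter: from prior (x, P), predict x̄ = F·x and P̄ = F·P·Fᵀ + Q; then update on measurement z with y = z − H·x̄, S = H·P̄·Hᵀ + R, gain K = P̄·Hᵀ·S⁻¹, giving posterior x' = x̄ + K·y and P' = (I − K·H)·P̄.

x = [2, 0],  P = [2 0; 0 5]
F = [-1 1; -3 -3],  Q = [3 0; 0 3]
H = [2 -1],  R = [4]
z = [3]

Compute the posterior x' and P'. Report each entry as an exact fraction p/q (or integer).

x' = [-263/146, -480/73]
P' = [619/146 561/73; 561/73 1290/73]

x̄ = F·x = [-2, -6]
P̄ = F·P·Fᵀ + Q = [10 -9; -9 66]
y = z − H·x̄ = [1]
S = H·P̄·Hᵀ + R = [146]
K = P̄·Hᵀ·S⁻¹ = [29/146; -42/73]
x' = x̄ + K·y = [-263/146, -480/73]
P' = (I − K·H)·P̄ = [619/146 561/73; 561/73 1290/73]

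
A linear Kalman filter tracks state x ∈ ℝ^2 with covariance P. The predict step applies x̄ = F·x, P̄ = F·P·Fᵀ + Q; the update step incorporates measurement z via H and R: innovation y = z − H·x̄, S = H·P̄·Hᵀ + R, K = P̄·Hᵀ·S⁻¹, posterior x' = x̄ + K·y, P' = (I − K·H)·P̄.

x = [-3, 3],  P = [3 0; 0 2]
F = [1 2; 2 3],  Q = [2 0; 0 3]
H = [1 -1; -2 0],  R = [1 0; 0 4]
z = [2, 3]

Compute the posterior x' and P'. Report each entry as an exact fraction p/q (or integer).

x̄ = F·x = [3, 3]
P̄ = F·P·Fᵀ + Q = [13 18; 18 33]
y = z − H·x̄ = [2, 9]
S = H·P̄·Hᵀ + R = [11 10; 10 56]
K = P̄·Hᵀ·S⁻¹ = [-5/129 -59/129; -40/43 -41/86]
x' = x̄ + K·y = [-154/129, -271/86]
P' = (I − K·H)·P̄ = [118/129 41/43; 41/43 81/43]

x' = [-154/129, -271/86]
P' = [118/129 41/43; 41/43 81/43]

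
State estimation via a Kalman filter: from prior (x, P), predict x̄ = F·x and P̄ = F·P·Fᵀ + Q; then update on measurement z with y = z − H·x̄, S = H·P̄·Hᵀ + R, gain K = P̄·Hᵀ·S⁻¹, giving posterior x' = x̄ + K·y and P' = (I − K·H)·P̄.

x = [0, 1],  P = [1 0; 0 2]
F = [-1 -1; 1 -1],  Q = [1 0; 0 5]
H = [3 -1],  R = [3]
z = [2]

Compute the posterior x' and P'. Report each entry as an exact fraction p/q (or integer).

x̄ = F·x = [-1, -1]
P̄ = F·P·Fᵀ + Q = [4 1; 1 8]
y = z − H·x̄ = [4]
S = H·P̄·Hᵀ + R = [41]
K = P̄·Hᵀ·S⁻¹ = [11/41; -5/41]
x' = x̄ + K·y = [3/41, -61/41]
P' = (I − K·H)·P̄ = [43/41 96/41; 96/41 303/41]

x' = [3/41, -61/41]
P' = [43/41 96/41; 96/41 303/41]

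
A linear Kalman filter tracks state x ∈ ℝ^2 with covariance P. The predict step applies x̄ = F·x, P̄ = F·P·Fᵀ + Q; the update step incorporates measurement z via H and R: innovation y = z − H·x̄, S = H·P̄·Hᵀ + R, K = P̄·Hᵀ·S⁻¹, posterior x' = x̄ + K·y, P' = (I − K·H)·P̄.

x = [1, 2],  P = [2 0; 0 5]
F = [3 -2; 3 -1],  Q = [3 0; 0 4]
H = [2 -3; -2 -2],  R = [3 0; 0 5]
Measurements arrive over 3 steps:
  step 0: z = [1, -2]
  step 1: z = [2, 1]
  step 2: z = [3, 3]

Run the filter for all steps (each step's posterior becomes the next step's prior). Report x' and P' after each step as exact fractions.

step 0: x̄ = F·x = [-1, 1]
step 0: P̄ = F·P·Fᵀ + Q = [41 28; 28 27]
step 0: y = z − H·x̄ = [6, -2]
step 0: S = H·P̄·Hᵀ + R = [74 54; 54 501]
step 0: K = P̄·Hᵀ·S⁻¹ = [1075/5693 -1684/5693; -2195/11386 -3395/17079]
step 0: x' = x̄ + K·y = [4125/5693, 4114/17079]
step 0: P' = (I − K·H)·P̄ = [3171/5693 1039/5693; 1039/5693 10741/34158]
step 1: x̄ = F·x = [28897/17079, 33011/17079]
step 1: P̄ = F·P·Fᵀ + Q = [120932/17079 68305/17079; 68305/17079 281203/34158]
step 1: y = z − H·x̄ = [75397/17079, 46965/5693]
step 1: S = H·P̄·Hᵀ + R = [1961437/34158 165497/5693; 165497/5693 559323/5693]
step 1: K = P̄·Hᵀ·S⁻¹ = [9754990/54613343 -15204688/54613343; -10582475/54613343 -31402358/163840029]
step 1: x' = x̄ + K·y = [10035379/54613343, -82532504/163840029]
step 1: P' = (I − K·H)·P̄ = [28660026/54613343 9351694/54613343; 9351694/54613343 50450813/163840029]
step 2: x̄ = F·x = [255383419/163840029, 172850915/163840029]
step 2: P̄ = F·P·Fᵀ + Q = [1130483057/163840029 622226590/163840029; 622226590/163840029 1311301139/163840029]
step 2: y = z − H·x̄ = [499305994/163840029, 449329585/54613343]
step 2: S = H·P̄·Hᵀ + R = [9348443486/163840029 1530109262/54613343; 1530109262/54613343 5188049883/54613343]
step 2: K = P̄·Hᵀ·S⁻¹ = [22611237910/126576174107 -35176708582/126576174107; -49047748975/253152348214 -72648581057/379728522321]
step 2: x' = x̄ + K·y = [-23208155553/126576174107, -140437394535/126576174107]
step 2: P' = (I − K·H)·P̄ = [66331805619/126576174107 21609965836/126576174107; 21609965836/126576174107 233583110269/759457044642]

step 0: x' = [4125/5693, 4114/17079], P' = [3171/5693 1039/5693; 1039/5693 10741/34158]
step 1: x' = [10035379/54613343, -82532504/163840029], P' = [28660026/54613343 9351694/54613343; 9351694/54613343 50450813/163840029]
step 2: x' = [-23208155553/126576174107, -140437394535/126576174107], P' = [66331805619/126576174107 21609965836/126576174107; 21609965836/126576174107 233583110269/759457044642]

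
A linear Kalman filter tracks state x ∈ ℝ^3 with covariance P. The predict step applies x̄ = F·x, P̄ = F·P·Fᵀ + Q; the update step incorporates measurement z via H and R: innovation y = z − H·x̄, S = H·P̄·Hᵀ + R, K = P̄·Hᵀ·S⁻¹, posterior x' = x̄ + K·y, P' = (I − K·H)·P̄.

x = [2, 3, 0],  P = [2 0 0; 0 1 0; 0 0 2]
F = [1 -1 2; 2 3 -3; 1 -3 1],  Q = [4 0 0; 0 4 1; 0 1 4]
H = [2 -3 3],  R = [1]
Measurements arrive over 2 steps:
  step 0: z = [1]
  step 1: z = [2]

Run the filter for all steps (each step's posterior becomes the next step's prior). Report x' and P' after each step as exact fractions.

step 0: x' = [937/197, 2158/985, -658/985], P' = [1335/197 875/197 -9/197; 875/197 9854/985 6881/985; -9/197 6881/985 6944/985]
step 1: x' = [-524430/784237, 4277179/1568474, 3000977/784237], P' = [8188889/784237 -3028426/784237 -8495785/784237; -3028426/784237 19702591/1568474 11804693/784237; -8495785/784237 11804693/784237 17495479/784237]

step 0: x̄ = F·x = [-1, 13, -7]
step 0: P̄ = F·P·Fᵀ + Q = [15 -11 9; -11 39 -10; 9 -10 17]
step 0: y = z − H·x̄ = [63]
step 0: S = H·P̄·Hᵀ + R = [985]
step 0: K = P̄·Hᵀ·S⁻¹ = [18/197; -169/985; 99/985]
step 0: x' = x̄ + K·y = [937/197, 2158/985, -658/985]
step 0: P' = (I − K·H)·P̄ = [1335/197 875/197 -9/197; 875/197 9854/985 6881/985; -9/197 6881/985 6944/985]
step 1: x̄ = F·x = [1211/985, 17818/985, -2447/985]
step 1: P̄ = F·P·Fᵀ + Q = [11791/985 8383/985 -15677/985; 8383/985 111004/985 -25691/985; -15677/985 -25691/985 38619/985]
step 1: y = z − H·x̄ = [60343/985]
step 1: S = H·P̄·Hᵀ + R = [1568474/985]
step 1: K = P̄·Hᵀ·S⁻¹ = [-24299/784237; -393319/1568474; 80788/784237]
step 1: x' = x̄ + K·y = [-524430/784237, 4277179/1568474, 3000977/784237]
step 1: P' = (I − K·H)·P̄ = [8188889/784237 -3028426/784237 -8495785/784237; -3028426/784237 19702591/1568474 11804693/784237; -8495785/784237 11804693/784237 17495479/784237]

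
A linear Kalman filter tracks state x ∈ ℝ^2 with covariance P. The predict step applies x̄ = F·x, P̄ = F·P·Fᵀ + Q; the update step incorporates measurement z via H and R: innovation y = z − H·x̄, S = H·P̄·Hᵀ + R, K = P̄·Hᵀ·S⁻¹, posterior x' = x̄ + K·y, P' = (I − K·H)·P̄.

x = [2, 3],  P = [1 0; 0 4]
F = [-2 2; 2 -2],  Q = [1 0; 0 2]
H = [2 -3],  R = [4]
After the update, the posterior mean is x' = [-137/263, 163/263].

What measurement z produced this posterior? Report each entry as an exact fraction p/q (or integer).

x̄ = F·x = [2, -2]
P̄ = F·P·Fᵀ + Q = [21 -20; -20 22]
S = H·P̄·Hᵀ + R = [526]
K = P̄·Hᵀ·S⁻¹ = [51/263; -53/263]
x' − x̄ = [-663/263, 689/263] = K·y
y = (KᵀK)⁻¹·Kᵀ·(x' − x̄) = [-13]
z = y + H·x̄ = [-13] + [10] = [-3]

z = [-3]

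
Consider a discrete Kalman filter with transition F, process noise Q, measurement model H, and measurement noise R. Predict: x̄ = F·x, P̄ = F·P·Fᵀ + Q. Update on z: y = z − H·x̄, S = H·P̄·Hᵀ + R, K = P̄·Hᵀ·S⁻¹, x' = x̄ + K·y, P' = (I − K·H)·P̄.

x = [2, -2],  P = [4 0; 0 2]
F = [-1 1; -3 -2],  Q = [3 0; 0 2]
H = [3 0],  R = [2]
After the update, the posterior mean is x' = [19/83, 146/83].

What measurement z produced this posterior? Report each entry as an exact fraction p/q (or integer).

x̄ = F·x = [-4, -2]
P̄ = F·P·Fᵀ + Q = [9 8; 8 46]
S = H·P̄·Hᵀ + R = [83]
K = P̄·Hᵀ·S⁻¹ = [27/83; 24/83]
x' − x̄ = [351/83, 312/83] = K·y
y = (KᵀK)⁻¹·Kᵀ·(x' − x̄) = [13]
z = y + H·x̄ = [13] + [-12] = [1]

z = [1]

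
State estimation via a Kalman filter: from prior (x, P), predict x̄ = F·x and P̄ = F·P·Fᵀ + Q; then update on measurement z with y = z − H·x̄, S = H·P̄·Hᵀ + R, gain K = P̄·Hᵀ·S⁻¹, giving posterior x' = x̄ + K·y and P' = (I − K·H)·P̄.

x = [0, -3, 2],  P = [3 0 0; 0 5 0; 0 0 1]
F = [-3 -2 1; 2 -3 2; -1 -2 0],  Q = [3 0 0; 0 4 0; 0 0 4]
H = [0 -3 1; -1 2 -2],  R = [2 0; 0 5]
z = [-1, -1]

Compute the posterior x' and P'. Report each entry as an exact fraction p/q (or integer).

x' = [188231/80119, 26150/80119, -17011/80119]
P' = [449717/80119 -37803/80119 -159719/80119; -37803/80119 54267/80119 95441/80119; -159719/80119 95441/80119 243313/80119]

x̄ = F·x = [8, 13, 6]
P̄ = F·P·Fᵀ + Q = [51 14 29; 14 65 24; 29 24 27]
y = z − H·x̄ = [32, -7]
S = H·P̄·Hᵀ + R = [470 -239; -239 292]
K = P̄·Hᵀ·S⁻¹ = [-23155/80119 -41177/80119; -33680/80119 -8909/80119; -21505/80119 -27205/80119]
x' = x̄ + K·y = [188231/80119, 26150/80119, -17011/80119]
P' = (I − K·H)·P̄ = [449717/80119 -37803/80119 -159719/80119; -37803/80119 54267/80119 95441/80119; -159719/80119 95441/80119 243313/80119]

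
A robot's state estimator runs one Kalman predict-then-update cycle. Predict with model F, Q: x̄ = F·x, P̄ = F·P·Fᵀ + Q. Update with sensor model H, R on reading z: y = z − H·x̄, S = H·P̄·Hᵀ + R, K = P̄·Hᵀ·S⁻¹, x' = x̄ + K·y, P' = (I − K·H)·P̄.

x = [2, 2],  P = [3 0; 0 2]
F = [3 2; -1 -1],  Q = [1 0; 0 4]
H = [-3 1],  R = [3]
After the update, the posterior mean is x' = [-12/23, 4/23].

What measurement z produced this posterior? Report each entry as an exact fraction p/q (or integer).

z = [2]

x̄ = F·x = [10, -4]
P̄ = F·P·Fᵀ + Q = [36 -13; -13 9]
S = H·P̄·Hᵀ + R = [414]
K = P̄·Hᵀ·S⁻¹ = [-121/414; 8/69]
x' − x̄ = [-242/23, 96/23] = K·y
y = (KᵀK)⁻¹·Kᵀ·(x' − x̄) = [36]
z = y + H·x̄ = [36] + [-34] = [2]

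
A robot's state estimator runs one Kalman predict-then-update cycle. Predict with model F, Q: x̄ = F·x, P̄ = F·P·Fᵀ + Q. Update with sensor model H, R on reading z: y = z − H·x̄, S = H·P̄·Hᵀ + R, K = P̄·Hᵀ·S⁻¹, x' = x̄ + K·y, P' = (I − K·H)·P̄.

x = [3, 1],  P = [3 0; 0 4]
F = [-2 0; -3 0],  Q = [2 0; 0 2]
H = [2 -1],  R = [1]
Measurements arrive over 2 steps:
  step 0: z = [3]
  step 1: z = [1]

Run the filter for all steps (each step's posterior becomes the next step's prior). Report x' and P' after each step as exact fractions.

step 0: x' = [-12/7, -6], P' = [48/7 13; 13 51/2]
step 1: x' = [68/25, 22/5], P' = [1482/125 568/25; 568/25 222/5]

step 0: x̄ = F·x = [-6, -9]
step 0: P̄ = F·P·Fᵀ + Q = [14 18; 18 29]
step 0: y = z − H·x̄ = [6]
step 0: S = H·P̄·Hᵀ + R = [14]
step 0: K = P̄·Hᵀ·S⁻¹ = [5/7; 1/2]
step 0: x' = x̄ + K·y = [-12/7, -6]
step 0: P' = (I − K·H)·P̄ = [48/7 13; 13 51/2]
step 1: x̄ = F·x = [24/7, 36/7]
step 1: P̄ = F·P·Fᵀ + Q = [206/7 288/7; 288/7 446/7]
step 1: y = z − H·x̄ = [-5/7]
step 1: S = H·P̄·Hᵀ + R = [125/7]
step 1: K = P̄·Hᵀ·S⁻¹ = [124/125; 26/25]
step 1: x' = x̄ + K·y = [68/25, 22/5]
step 1: P' = (I − K·H)·P̄ = [1482/125 568/25; 568/25 222/5]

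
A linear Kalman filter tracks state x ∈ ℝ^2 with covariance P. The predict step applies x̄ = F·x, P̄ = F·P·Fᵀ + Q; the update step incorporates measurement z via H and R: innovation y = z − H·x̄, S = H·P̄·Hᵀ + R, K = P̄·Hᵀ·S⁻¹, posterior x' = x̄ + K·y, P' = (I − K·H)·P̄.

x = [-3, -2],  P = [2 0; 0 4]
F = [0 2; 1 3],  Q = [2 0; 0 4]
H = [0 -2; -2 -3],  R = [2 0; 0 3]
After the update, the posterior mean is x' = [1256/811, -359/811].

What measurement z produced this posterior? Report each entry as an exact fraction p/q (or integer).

x̄ = F·x = [-4, -9]
P̄ = F·P·Fᵀ + Q = [18 24; 24 42]
S = H·P̄·Hᵀ + R = [170 348; 348 741]
K = P̄·Hᵀ·S⁻¹ = [336/811 -276/811; -282/811 -58/811]
x' − x̄ = [4500/811, 6940/811] = K·y
y = (KᵀK)⁻¹·Kᵀ·(x' − x̄) = [-17, -37]
z = y + H·x̄ = [-17, -37] + [18, 35] = [1, -2]

z = [1, -2]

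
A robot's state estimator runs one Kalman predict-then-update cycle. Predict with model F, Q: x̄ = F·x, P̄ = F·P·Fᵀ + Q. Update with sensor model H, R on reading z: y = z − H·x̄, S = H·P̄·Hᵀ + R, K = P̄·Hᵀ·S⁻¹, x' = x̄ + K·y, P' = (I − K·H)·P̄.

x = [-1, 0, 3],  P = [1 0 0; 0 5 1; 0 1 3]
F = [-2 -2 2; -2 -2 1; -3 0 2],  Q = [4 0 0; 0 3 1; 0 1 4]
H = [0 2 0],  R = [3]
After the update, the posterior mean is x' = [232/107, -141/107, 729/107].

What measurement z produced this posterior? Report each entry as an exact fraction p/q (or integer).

x̄ = F·x = [8, 5, 9]
P̄ = F·P·Fᵀ + Q = [32 24 14; 24 26 9; 14 9 25]
S = H·P̄·Hᵀ + R = [107]
K = P̄·Hᵀ·S⁻¹ = [48/107; 52/107; 18/107]
x' − x̄ = [-624/107, -676/107, -234/107] = K·y
y = (KᵀK)⁻¹·Kᵀ·(x' − x̄) = [-13]
z = y + H·x̄ = [-13] + [10] = [-3]

z = [-3]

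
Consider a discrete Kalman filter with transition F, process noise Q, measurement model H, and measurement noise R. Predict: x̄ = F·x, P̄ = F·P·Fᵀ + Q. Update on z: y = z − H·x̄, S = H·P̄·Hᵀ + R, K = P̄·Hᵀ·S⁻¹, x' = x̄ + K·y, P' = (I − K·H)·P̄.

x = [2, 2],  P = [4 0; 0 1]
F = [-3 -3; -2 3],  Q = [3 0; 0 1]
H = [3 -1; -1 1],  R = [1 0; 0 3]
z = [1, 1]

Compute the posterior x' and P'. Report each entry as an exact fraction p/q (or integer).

x̄ = F·x = [-12, 2]
P̄ = F·P·Fᵀ + Q = [48 15; 15 26]
y = z − H·x̄ = [39, -13]
S = H·P̄·Hᵀ + R = [369 -110; -110 47]
K = P̄·Hᵀ·S⁻¹ = [2433/5243 2013/5243; 2103/5243 6149/5243]
x' = x̄ + K·y = [5802/5243, 12566/5243]
P' = (I − K·H)·P̄ = [4236/5243 10275/5243; 10275/5243 28722/5243]

x' = [5802/5243, 12566/5243]
P' = [4236/5243 10275/5243; 10275/5243 28722/5243]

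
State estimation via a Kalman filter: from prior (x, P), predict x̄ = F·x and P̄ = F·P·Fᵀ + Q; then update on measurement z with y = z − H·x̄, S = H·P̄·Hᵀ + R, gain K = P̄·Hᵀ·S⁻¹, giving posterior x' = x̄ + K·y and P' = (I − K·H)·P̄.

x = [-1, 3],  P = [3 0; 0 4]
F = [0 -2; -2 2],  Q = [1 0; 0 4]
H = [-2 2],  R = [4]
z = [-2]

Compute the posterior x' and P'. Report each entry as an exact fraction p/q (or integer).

x̄ = F·x = [-6, 8]
P̄ = F·P·Fᵀ + Q = [17 -16; -16 32]
y = z − H·x̄ = [-30]
S = H·P̄·Hᵀ + R = [328]
K = P̄·Hᵀ·S⁻¹ = [-33/164; 12/41]
x' = x̄ + K·y = [3/82, -32/41]
P' = (I − K·H)·P̄ = [305/82 136/41; 136/41 160/41]

x' = [3/82, -32/41]
P' = [305/82 136/41; 136/41 160/41]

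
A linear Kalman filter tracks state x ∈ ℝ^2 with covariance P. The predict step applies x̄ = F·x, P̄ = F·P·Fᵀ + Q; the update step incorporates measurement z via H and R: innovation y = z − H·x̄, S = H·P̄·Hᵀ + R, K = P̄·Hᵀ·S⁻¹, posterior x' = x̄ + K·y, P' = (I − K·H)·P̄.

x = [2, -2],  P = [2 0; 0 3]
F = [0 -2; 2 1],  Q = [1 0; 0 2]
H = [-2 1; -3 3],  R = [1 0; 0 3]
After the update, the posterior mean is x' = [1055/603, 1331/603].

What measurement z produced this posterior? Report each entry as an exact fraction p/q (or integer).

z = [-1, 1]

x̄ = F·x = [4, 2]
P̄ = F·P·Fᵀ + Q = [13 -6; -6 13]
S = H·P̄·Hᵀ + R = [90 171; 171 345]
K = P̄·Hᵀ·S⁻¹ = [-431/603 38/201; -374/603 95/201]
x' − x̄ = [-1357/603, 125/603] = K·y
y = (KᵀK)⁻¹·Kᵀ·(x' − x̄) = [5, 7]
z = y + H·x̄ = [5, 7] + [-6, -6] = [-1, 1]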